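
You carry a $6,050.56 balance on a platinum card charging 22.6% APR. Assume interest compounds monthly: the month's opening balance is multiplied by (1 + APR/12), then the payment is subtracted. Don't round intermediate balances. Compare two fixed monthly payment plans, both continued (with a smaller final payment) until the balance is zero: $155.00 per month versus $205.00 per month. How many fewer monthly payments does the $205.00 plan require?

28 fewer payments

Monthly rate r = 22.6%/12 = 1.88333% = 0.0188333.
At $155.00/mo: n = ⌈−ln(1 − rB₀/P)/ln(1+r)⌉ = 72 payments (last $33.12); total interest = total paid − $6,050.56 = $4,987.56.
At $205.00/mo: 44 payments (last $102.92); total interest $2,867.36.
Payments saved = 72 − 44 = 28.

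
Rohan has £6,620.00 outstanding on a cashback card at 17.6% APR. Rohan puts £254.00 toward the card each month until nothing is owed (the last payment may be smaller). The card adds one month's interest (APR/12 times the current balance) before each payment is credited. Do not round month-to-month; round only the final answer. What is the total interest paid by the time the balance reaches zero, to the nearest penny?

£1,783.04

Monthly rate r = 17.6%/12 = 1.46667% = 0.0146667.
Payoff takes n = ⌈−ln(1 − rB₀/P)/ln(1+r)⌉ = ⌈33.082⌉ = 34 payments; the last is £21.04.
Total paid = 33·£254.00 + £21.04 = £8,403.04.
Total interest = total paid − principal = £8,403.04 − £6,620.00 = £1,783.04.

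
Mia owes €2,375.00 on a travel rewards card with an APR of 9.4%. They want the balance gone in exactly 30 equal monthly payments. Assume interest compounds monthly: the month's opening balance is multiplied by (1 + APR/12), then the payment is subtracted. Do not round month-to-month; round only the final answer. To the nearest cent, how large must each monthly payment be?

€89.14

Monthly rate r = 9.4%/12 = 0.783333% = 0.00783333.
Level-payment amortization: P = B₀·r / (1 − (1+r)^(−n)) = 2375.00·0.00783333 / (1 − 1.00783^(−30)).
Denominator 1 − (1+r)^(−30) = 0.208704942.
P = 18.6042 / 0.208704942 ≈ 89.14.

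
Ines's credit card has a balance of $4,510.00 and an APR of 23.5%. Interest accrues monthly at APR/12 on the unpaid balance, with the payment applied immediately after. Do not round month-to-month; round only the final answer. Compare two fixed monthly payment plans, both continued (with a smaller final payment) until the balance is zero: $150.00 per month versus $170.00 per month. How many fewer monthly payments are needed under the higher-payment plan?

Monthly rate r = 23.5%/12 = 1.95833% = 0.0195833.
At $150.00/mo: n = ⌈−ln(1 − rB₀/P)/ln(1+r)⌉ = 46 payments (last $123.63); total interest = total paid − $4,510.00 = $2,363.63.
At $170.00/mo: 38 payments (last $135.43); total interest $1,915.43.
Payments saved = 46 − 38 = 8.

8 fewer payments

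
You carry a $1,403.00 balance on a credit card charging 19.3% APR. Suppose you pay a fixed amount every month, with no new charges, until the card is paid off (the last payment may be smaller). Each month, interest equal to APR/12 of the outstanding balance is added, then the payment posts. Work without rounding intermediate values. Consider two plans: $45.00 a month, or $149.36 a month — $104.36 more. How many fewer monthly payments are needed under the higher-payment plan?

Monthly rate r = 19.3%/12 = 1.60833% = 0.0160833.
At $45.00/mo: n = ⌈−ln(1 − rB₀/P)/ln(1+r)⌉ = 44 payments (last $28.16); total interest = total paid − $1,403.00 = $560.16.
At $149.36/mo: 11 payments (last $39.86); total interest $130.46.
Payments saved = 44 − 11 = 33.

33 fewer payments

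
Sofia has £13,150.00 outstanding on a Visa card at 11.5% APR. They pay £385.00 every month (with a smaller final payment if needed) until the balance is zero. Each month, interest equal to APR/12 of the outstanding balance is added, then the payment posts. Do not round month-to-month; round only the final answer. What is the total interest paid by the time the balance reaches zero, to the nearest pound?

£2,855

Monthly rate r = 11.5%/12 = 0.958333% = 0.00958333.
Payoff takes n = ⌈−ln(1 − rB₀/P)/ln(1+r)⌉ = ⌈41.571⌉ = 42 payments; the last is £220.44.
Total paid = 41·£385.00 + £220.44 = £16,005.44.
Total interest = total paid − principal = £16,005.44 − £13,150.00 = £2,855.44.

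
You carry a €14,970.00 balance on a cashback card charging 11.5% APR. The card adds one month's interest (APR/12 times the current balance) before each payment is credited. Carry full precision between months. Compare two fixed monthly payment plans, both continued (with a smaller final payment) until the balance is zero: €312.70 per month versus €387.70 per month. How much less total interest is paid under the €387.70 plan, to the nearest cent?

€1,344.75

Monthly rate r = 11.5%/12 = 0.958333% = 0.00958333.
At €312.70/mo: n = ⌈−ln(1 − rB₀/P)/ln(1+r)⌉ = 65 payments (last €116.02); total interest = total paid − €14,970.00 = €5,158.82.
At €387.70/mo: 49 payments (last €174.47); total interest €3,814.07.
Interest saved = €5,158.82 − €3,814.07 = €1,344.75.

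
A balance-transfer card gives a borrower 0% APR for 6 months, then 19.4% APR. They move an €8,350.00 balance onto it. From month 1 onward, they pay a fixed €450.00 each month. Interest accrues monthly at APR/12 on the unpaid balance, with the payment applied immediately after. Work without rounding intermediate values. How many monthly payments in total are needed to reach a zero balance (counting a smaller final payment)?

Promo months 1–6 at r₀ = 0%/12 = 0; months 7+ at r₁ = 19.4%/12 = 0.0161667.
After month 6 (no interest yet): B = €8,350.00 − 6·€450.00 = €5,650.00.
Then at r₁ with €450.00/mo: n₂ = −ln(1 − r₁·B/P)/ln(1+r₁) ≈ 14.15 → 15 more payments.

21 payments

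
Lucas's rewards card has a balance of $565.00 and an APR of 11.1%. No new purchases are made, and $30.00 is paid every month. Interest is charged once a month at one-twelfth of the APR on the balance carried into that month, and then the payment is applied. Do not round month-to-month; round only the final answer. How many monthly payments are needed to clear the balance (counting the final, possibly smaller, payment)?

Monthly rate r = 11.1%/12 = 0.925% = 0.00925.
Recurrence: B ← B·(1+r) − $30.00.
Month 1: interest $5.23; balance after payment $540.23.
Month 2: interest $5.00; balance after payment $515.22.
Closed form: n = −ln(1 − rB₀/P)/ln(1+r) = −ln(0.82579)/ln(1.00925) ≈ 20.789, so the balance reaches zero during payment 21.

21 months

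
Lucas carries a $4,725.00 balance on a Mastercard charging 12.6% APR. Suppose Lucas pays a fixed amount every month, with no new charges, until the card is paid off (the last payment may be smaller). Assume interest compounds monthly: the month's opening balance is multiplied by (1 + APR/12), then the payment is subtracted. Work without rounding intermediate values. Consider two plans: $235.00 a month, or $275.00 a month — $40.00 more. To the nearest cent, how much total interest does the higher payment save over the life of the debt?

$97.46

Monthly rate r = 12.6%/12 = 1.05% = 0.0105.
At $235.00/mo: n = ⌈−ln(1 − rB₀/P)/ln(1+r)⌉ = 23 payments (last $165.43); total interest = total paid − $4,725.00 = $610.43.
At $275.00/mo: 20 payments (last $12.97); total interest $512.97.
Interest saved = $610.43 − $512.97 = $97.46.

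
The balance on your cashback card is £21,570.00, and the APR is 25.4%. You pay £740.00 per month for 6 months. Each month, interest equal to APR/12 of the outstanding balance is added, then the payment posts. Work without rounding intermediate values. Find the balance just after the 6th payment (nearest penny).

Monthly rate r = 25.4%/12 = 2.11667% = 0.0211667.
Each month: B ← B·(1+r) − £740.00.
Month 1: interest £456.56; balance after payment £21,286.56.
Month 2: interest £450.57; balance after payment £20,997.13.
Month 3: interest £444.44; balance after payment £20,701.57.
Month 4: interest £438.18; balance after payment £20,399.75.
Month 5: interest £431.79; balance after payment £20,091.55.
Month 6: interest £425.27; balance after payment £19,776.82.

£19,776.82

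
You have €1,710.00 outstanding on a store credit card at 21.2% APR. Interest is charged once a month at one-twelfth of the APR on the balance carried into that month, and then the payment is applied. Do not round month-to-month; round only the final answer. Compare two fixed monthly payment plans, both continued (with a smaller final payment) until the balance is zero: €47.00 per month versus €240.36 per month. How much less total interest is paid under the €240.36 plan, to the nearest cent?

Monthly rate r = 21.2%/12 = 1.76667% = 0.0176667.
At €47.00/mo: n = ⌈−ln(1 − rB₀/P)/ln(1+r)⌉ = 59 payments (last €36.69); total interest = total paid − €1,710.00 = €1,052.69.
At €240.36/mo: 8 payments (last €161.45); total interest €133.97.
Interest saved = €1,052.69 − €133.97 = €918.72.

€918.72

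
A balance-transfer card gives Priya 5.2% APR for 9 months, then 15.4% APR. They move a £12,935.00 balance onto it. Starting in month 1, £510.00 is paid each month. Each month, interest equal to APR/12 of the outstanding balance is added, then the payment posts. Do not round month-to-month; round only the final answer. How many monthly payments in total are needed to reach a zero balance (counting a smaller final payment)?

Promo months 1–9 at r₀ = 5.2%/12 = 0.00433333; months 10+ at r₁ = 15.4%/12 = 0.0128333.
After month 9: iterate B ← B·(1+r₀) − £510.00 for 9 months → £8,777.93.
Then at r₁ with £510.00/mo: n₂ = −ln(1 − r₁·B/P)/ln(1+r₁) ≈ 19.57 → 20 more payments.

29 months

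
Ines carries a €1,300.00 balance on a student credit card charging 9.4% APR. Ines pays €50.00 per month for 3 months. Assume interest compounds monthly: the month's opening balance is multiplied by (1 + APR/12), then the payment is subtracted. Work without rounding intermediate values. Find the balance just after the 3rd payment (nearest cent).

Monthly rate r = 9.4%/12 = 0.783333% = 0.00783333.
Each month: B ← B·(1+r) − €50.00.
Month 1: interest €10.18; balance after payment €1,260.18.
Month 2: interest €9.87; balance after payment €1,220.05.
Month 3: interest €9.56; balance after payment €1,179.61.

€1,179.61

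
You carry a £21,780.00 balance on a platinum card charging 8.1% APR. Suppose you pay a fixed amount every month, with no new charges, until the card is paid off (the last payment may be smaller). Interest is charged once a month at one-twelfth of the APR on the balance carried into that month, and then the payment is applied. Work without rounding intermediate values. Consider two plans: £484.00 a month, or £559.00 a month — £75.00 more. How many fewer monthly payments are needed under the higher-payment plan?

8 fewer payments

Monthly rate r = 8.1%/12 = 0.675% = 0.00675.
At £484.00/mo: n = ⌈−ln(1 − rB₀/P)/ln(1+r)⌉ = 54 payments (last £395.83); total interest = total paid − £21,780.00 = £4,267.83.
At £559.00/mo: 46 payments (last £202.61); total interest £3,577.61.
Payments saved = 54 − 46 = 8.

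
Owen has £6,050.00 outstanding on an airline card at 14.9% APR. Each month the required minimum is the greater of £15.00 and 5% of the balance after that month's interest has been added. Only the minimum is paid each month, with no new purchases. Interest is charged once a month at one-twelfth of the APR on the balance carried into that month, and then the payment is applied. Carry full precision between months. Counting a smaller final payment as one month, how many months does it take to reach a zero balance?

Monthly rate r = 14.9%/12 = 1.24167% = 0.0124167.
While 5% of the post-interest balance exceeds £15.00, each month B ← (B·(1+r))·(1 − 0.05), i.e. B shrinks by the factor (1+r)·0.95 = 0.9618.
This holds for months 1–78. Entering month 79 the balance is £289.88; 5% of the post-interest balance is now below £15.00, so the flat £15.00 minimum applies from here.
From month 79 a fixed £15.00 at rate r clears £289.88 in 23 more payments. Total: 78 + 23 = 101 months.

101 months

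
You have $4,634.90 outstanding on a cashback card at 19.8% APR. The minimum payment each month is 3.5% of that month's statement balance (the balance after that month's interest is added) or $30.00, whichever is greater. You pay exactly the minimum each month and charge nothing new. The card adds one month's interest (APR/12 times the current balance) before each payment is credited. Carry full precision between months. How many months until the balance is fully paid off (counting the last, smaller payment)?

127 months

Monthly rate r = 19.8%/12 = 1.65% = 0.0165.
While 3.5% of the post-interest balance exceeds $30.00, each month B ← (B·(1+r))·(1 − 0.035), i.e. B shrinks by the factor (1+r)·0.965 = 0.98092.
This holds for months 1–89. Entering month 90 the balance is $834.70; 3.5% of the post-interest balance is now below $30.00, so the flat $30.00 minimum applies from here.
From month 90 a fixed $30.00 at rate r clears $834.70 in 38 more payments. Total: 89 + 38 = 127 months.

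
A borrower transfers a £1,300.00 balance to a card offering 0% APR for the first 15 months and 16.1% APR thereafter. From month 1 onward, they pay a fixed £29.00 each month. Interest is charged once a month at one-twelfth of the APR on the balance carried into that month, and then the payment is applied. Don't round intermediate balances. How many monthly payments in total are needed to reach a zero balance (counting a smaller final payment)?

54 payments

Promo months 1–15 at r₀ = 0%/12 = 0; months 16+ at r₁ = 16.1%/12 = 0.0134167.
After month 15 (no interest yet): B = £1,300.00 − 15·£29.00 = £865.00.
Then at r₁ with £29.00/mo: n₂ = −ln(1 − r₁·B/P)/ln(1+r₁) ≈ 38.35 → 39 more payments.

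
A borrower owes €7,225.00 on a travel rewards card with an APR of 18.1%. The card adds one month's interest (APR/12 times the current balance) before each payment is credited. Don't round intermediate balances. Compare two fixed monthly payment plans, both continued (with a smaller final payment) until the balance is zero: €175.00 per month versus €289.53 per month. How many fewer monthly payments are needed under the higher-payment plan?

34 fewer payments

Monthly rate r = 18.1%/12 = 1.50833% = 0.0150833.
At €175.00/mo: n = ⌈−ln(1 − rB₀/P)/ln(1+r)⌉ = 66 payments (last €19.86); total interest = total paid − €7,225.00 = €4,169.86.
At €289.53/mo: 32 payments (last €158.02); total interest €1,908.45.
Payments saved = 66 − 32 = 34.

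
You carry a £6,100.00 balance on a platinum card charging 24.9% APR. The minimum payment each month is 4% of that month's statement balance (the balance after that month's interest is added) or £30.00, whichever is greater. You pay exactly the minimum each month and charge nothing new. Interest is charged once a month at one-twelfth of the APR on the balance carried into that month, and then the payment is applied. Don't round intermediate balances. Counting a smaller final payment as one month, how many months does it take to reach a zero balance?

139 months

Monthly rate r = 24.9%/12 = 2.075% = 0.02075.
While 4% of the post-interest balance exceeds £30.00, each month B ← (B·(1+r))·(1 − 0.04), i.e. B shrinks by the factor (1+r)·0.96 = 0.97992.
This holds for months 1–105. Entering month 106 the balance is £725.01; 4% of the post-interest balance is now below £30.00, so the flat £30.00 minimum applies from here.
From month 106 a fixed £30.00 at rate r clears £725.01 in 34 more payments. Total: 105 + 34 = 139 months.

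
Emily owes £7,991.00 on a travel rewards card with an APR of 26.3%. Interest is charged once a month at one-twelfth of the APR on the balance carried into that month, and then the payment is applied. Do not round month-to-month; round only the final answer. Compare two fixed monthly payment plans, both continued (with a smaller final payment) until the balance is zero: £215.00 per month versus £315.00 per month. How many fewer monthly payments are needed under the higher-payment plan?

Monthly rate r = 26.3%/12 = 2.19167% = 0.0219167.
At £215.00/mo: n = ⌈−ln(1 − rB₀/P)/ln(1+r)⌉ = 78 payments (last £157.25); total interest = total paid − £7,991.00 = £8,721.25.
At £315.00/mo: 38 payments (last £142.43); total interest £3,806.43.
Payments saved = 78 − 38 = 40.

40 fewer payments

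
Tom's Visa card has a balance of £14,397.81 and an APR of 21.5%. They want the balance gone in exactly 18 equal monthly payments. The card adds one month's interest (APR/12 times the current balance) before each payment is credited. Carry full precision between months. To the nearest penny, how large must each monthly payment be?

Monthly rate r = 21.5%/12 = 1.79167% = 0.0179167.
Level-payment amortization: P = B₀·r / (1 − (1+r)^(−n)) = 14397.81·0.0179167 / (1 − 1.01792^(−18)).
Denominator 1 − (1+r)^(−18) = 0.273593126.
P = 257.961 / 0.273593126 ≈ 942.86.

£942.86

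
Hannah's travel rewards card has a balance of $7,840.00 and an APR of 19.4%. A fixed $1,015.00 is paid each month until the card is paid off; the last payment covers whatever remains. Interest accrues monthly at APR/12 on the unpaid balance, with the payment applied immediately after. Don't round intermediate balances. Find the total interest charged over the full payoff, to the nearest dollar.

$604

Monthly rate r = 19.4%/12 = 1.61667% = 0.0161667.
Payoff takes n = ⌈−ln(1 − rB₀/P)/ln(1+r)⌉ = ⌈8.317⌉ = 9 payments; the last is $323.77.
Total paid = 8·$1,015.00 + $323.77 = $8,443.77.
Total interest = total paid − principal = $8,443.77 − $7,840.00 = $603.77.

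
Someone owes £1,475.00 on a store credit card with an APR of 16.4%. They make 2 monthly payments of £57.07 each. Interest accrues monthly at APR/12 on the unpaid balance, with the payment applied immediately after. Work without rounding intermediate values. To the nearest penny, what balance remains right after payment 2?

Monthly rate r = 16.4%/12 = 1.36667% = 0.0136667.
Each month: B ← B·(1+r) − £57.07.
Month 1: interest £20.16; balance after payment £1,438.09.
Month 2: interest £19.65; balance after payment £1,400.67.

£1,400.67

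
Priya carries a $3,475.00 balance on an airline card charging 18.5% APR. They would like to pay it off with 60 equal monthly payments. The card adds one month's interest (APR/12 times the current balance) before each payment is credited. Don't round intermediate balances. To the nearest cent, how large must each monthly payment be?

Monthly rate r = 18.5%/12 = 1.54167% = 0.0154167.
Level-payment amortization: P = B₀·r / (1 − (1+r)^(−n)) = 3475.00·0.0154167 / (1 − 1.01542^(−60)).
Denominator 1 − (1+r)^(−60) = 0.600660057.
P = 53.5729 / 0.600660057 ≈ 89.19.

$89.19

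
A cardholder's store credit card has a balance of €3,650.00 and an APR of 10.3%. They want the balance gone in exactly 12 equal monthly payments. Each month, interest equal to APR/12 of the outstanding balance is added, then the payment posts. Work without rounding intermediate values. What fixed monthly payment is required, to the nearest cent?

€321.40

Monthly rate r = 10.3%/12 = 0.858333% = 0.00858333.
Level-payment amortization: P = B₀·r / (1 − (1+r)^(−n)) = 3650.00·0.00858333 / (1 − 1.00858^(−12)).
Denominator 1 − (1+r)^(−12) = 0.097476429.
P = 31.3292 / 0.097476429 ≈ 321.40.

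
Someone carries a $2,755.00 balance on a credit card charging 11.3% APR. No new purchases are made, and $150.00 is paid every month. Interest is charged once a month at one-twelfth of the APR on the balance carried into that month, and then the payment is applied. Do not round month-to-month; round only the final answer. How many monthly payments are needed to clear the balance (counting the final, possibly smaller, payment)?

Monthly rate r = 11.3%/12 = 0.941667% = 0.00941667.
Recurrence: B ← B·(1+r) − $150.00.
Month 1: interest $25.94; balance after payment $2,630.94.
Month 2: interest $24.77; balance after payment $2,505.72.
Closed form: n = −ln(1 − rB₀/P)/ln(1+r) = −ln(0.82705)/ln(1.00942) ≈ 20.260, so the balance reaches zero during payment 21.

21 payments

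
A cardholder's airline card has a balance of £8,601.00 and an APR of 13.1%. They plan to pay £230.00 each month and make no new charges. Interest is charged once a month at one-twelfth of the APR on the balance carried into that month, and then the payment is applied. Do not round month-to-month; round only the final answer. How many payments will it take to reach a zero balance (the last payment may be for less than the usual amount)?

Monthly rate r = 13.1%/12 = 1.09167% = 0.0109167.
Recurrence: B ← B·(1+r) − £230.00.
Month 1: interest £93.89; balance after payment £8,464.89.
Month 2: interest £92.41; balance after payment £8,327.30.
Closed form: n = −ln(1 − rB₀/P)/ln(1+r) = −ln(0.59176)/ln(1.01092) ≈ 48.321, so the balance reaches zero during payment 49.

49 payments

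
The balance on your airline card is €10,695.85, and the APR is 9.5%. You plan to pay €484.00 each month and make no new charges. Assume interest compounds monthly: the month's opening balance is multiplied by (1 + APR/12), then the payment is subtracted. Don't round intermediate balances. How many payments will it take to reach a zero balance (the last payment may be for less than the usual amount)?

25 months

Monthly rate r = 9.5%/12 = 0.791667% = 0.00791667.
Recurrence: B ← B·(1+r) − €484.00.
Month 1: interest €84.68; balance after payment €10,296.53.
Month 2: interest €81.51; balance after payment €9,894.04.
Closed form: n = −ln(1 − rB₀/P)/ln(1+r) = −ln(0.82505)/ln(1.00792) ≈ 24.388, so the balance reaches zero during payment 25.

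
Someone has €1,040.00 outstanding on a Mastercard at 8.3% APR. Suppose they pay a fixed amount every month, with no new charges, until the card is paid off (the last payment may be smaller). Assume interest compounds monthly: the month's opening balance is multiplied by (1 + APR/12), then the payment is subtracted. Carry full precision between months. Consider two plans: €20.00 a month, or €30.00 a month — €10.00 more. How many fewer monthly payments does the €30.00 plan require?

Monthly rate r = 8.3%/12 = 0.691667% = 0.00691667.
At €20.00/mo: n = ⌈−ln(1 − rB₀/P)/ln(1+r)⌉ = 65 payments (last €13.43); total interest = total paid − €1,040.00 = €253.43.
At €30.00/mo: 40 payments (last €23.19); total interest €153.19.
Payments saved = 65 − 40 = 25.

25 fewer payments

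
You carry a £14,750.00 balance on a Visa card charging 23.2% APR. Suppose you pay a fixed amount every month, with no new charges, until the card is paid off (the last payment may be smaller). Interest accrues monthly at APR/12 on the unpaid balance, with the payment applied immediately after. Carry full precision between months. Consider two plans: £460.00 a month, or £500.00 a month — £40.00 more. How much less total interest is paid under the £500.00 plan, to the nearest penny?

£1,182.31

Monthly rate r = 23.2%/12 = 1.93333% = 0.0193333.
At £460.00/mo: n = ⌈−ln(1 − rB₀/P)/ln(1+r)⌉ = 51 payments (last £240.18); total interest = total paid − £14,750.00 = £8,490.18.
At £500.00/mo: 45 payments (last £57.87); total interest £7,307.87.
Interest saved = £8,490.18 − £7,307.87 = £1,182.31.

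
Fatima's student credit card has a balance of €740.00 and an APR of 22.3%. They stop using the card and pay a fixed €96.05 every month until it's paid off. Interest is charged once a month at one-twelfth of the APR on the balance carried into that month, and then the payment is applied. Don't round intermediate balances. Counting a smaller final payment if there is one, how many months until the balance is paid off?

9 months

Monthly rate r = 22.3%/12 = 1.85833% = 0.0185833.
Recurrence: B ← B·(1+r) − €96.05.
Month 1: interest €13.75; balance after payment €657.70.
Month 2: interest €12.22; balance after payment €573.87.
Closed form: n = −ln(1 − rB₀/P)/ln(1+r) = −ln(0.85683)/ln(1.01858) ≈ 8.392, so the balance reaches zero during payment 9.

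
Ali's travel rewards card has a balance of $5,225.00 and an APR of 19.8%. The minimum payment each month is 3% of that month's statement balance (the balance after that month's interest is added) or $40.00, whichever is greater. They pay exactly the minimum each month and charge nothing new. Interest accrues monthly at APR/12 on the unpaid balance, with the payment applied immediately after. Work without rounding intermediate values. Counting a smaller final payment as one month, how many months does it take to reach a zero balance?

146 months

Monthly rate r = 19.8%/12 = 1.65% = 0.0165.
While 3% of the post-interest balance exceeds $40.00, each month B ← (B·(1+r))·(1 − 0.03), i.e. B shrinks by the factor (1+r)·0.97 = 0.986.
This holds for months 1–99. Entering month 100 the balance is $1,294.55; 3% of the post-interest balance is now below $40.00, so the flat $40.00 minimum applies from here.
From month 100 a fixed $40.00 at rate r clears $1,294.55 in 47 more payments. Total: 99 + 47 = 146 months.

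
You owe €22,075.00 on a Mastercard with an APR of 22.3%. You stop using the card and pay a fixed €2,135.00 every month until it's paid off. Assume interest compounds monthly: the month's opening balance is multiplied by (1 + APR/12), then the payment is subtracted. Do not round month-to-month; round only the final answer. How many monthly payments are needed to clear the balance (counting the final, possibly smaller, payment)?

12 months

Monthly rate r = 22.3%/12 = 1.85833% = 0.0185833.
Recurrence: B ← B·(1+r) − €2,135.00.
Month 1: interest €410.23; balance after payment €20,350.23.
Month 2: interest €378.18; balance after payment €18,593.40.
Closed form: n = −ln(1 − rB₀/P)/ln(1+r) = −ln(0.80786)/ln(1.01858) ≈ 11.588, so the balance reaches zero during payment 12.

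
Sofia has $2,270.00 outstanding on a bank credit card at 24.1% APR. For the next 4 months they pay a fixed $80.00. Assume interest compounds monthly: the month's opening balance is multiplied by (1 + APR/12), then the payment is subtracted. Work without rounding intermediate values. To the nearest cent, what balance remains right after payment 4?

Monthly rate r = 24.1%/12 = 2.00833% = 0.0200833.
Each month: B ← B·(1+r) − $80.00.
Month 1: interest $45.59; balance after payment $2,235.59.
Month 2: interest $44.90; balance after payment $2,200.49.
Month 3: interest $44.19; balance after payment $2,164.68.
Month 4: interest $43.47; balance after payment $2,128.15.

$2,128.15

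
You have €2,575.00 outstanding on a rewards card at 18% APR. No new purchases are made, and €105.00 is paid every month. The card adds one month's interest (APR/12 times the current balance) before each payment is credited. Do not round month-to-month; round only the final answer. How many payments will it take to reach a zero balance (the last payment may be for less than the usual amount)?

31 months

Monthly rate r = 18%/12 = 1.5% = 0.015.
Recurrence: B ← B·(1+r) − €105.00.
Month 1: interest €38.62; balance after payment €2,508.62.
Month 2: interest €37.63; balance after payment €2,441.25.
Closed form: n = −ln(1 − rB₀/P)/ln(1+r) = −ln(0.63214)/ln(1.015) ≈ 30.805, so the balance reaches zero during payment 31.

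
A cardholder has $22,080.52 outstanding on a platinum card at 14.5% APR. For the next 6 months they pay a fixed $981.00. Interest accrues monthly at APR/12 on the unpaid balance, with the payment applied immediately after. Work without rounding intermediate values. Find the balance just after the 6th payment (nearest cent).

Monthly rate r = 14.5%/12 = 1.20833% = 0.0120833.
Each month: B ← B·(1+r) − $981.00.
Month 1: interest $266.81; balance after payment $21,366.33.
Month 2: interest $258.18; balance after payment $20,643.50.
Month 3: interest $249.44; balance after payment $19,911.95.
Month 4: interest $240.60; balance after payment $19,171.55.
Month 5: interest $231.66; balance after payment $18,422.20.
Month 6: interest $222.60; balance after payment $17,663.81.

$17,663.81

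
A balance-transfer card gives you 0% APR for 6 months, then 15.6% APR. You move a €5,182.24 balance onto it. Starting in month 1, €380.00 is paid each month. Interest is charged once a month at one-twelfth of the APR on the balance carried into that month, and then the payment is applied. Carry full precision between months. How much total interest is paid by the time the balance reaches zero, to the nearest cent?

Promo months 1–6 at r₀ = 0%/12 = 0; months 7+ at r₁ = 15.6%/12 = 0.013.
After month 6 (no interest yet): B = €5,182.24 − 6·€380.00 = €2,902.24.
Then at r₁ with €380.00/mo: n₂ = −ln(1 − r₁·B/P)/ln(1+r₁) ≈ 8.10 → 9 more payments.
Total paid = 14·€380.00 + €36.66 = €5,356.66; interest = €5,356.66 − €5,182.24 = €174.42.

€174.42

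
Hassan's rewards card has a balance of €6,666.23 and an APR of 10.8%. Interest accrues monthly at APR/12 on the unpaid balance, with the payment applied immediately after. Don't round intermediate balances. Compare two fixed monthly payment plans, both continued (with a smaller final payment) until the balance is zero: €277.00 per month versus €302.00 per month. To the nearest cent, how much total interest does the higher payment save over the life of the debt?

€81.59

Monthly rate r = 10.8%/12 = 0.9% = 0.009.
At €277.00/mo: n = ⌈−ln(1 − rB₀/P)/ln(1+r)⌉ = 28 payments (last €67.91); total interest = total paid − €6,666.23 = €880.68.
At €302.00/mo: 25 payments (last €217.32); total interest €799.09.
Interest saved = €880.68 − €799.09 = €81.59.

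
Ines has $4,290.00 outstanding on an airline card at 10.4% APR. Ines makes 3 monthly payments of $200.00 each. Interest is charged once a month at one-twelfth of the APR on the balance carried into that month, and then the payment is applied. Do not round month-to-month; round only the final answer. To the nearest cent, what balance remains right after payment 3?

$3,797.29

Monthly rate r = 10.4%/12 = 0.866667% = 0.00866667.
Each month: B ← B·(1+r) − $200.00.
Month 1: interest $37.18; balance after payment $4,127.18.
Month 2: interest $35.77; balance after payment $3,962.95.
Month 3: interest $34.35; balance after payment $3,797.29.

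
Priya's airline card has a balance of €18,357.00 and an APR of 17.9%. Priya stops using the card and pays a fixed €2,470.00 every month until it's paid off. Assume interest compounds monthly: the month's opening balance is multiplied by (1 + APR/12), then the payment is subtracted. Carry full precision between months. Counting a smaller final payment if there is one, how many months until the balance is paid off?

8 payments

Monthly rate r = 17.9%/12 = 1.49167% = 0.0149167.
Recurrence: B ← B·(1+r) − €2,470.00.
Month 1: interest €273.83; balance after payment €16,160.83.
Month 2: interest €241.07; balance after payment €13,931.89.
Closed form: n = −ln(1 − rB₀/P)/ln(1+r) = −ln(0.88914)/ln(1.01492) ≈ 7.936, so the balance reaches zero during payment 8.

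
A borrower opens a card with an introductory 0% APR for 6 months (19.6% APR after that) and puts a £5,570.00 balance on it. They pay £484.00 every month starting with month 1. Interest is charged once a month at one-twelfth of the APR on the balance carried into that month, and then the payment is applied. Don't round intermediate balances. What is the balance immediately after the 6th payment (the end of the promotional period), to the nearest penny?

£2,666.00

Promo months 1–6 at r₀ = 0%/12 = 0; months 7+ at r₁ = 19.6%/12 = 0.0163333.
After month 6 (no interest yet): B = £5,570.00 − 6·£484.00 = £2,666.00.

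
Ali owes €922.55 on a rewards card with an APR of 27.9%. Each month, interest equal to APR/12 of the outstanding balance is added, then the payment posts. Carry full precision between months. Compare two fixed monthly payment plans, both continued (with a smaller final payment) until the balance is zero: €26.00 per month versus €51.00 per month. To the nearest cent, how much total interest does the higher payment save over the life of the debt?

€760.53

Monthly rate r = 27.9%/12 = 2.325% = 0.02325.
At €26.00/mo: n = ⌈−ln(1 − rB₀/P)/ln(1+r)⌉ = 76 payments (last €21.56); total interest = total paid − €922.55 = €1,049.01.
At €51.00/mo: 24 payments (last €38.03); total interest €288.48.
Interest saved = €1,049.01 − €288.48 = €760.53.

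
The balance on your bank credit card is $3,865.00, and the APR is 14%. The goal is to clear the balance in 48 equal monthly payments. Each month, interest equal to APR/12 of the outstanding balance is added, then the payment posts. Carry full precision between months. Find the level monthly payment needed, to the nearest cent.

Monthly rate r = 14%/12 = 1.16667% = 0.0116667.
Level-payment amortization: P = B₀·r / (1 − (1+r)^(−n)) = 3865.00·0.0116667 / (1 − 1.01167^(−48)).
Denominator 1 − (1+r)^(−48) = 0.42693637.
P = 45.0917 / 0.42693637 ≈ 105.62.

$105.62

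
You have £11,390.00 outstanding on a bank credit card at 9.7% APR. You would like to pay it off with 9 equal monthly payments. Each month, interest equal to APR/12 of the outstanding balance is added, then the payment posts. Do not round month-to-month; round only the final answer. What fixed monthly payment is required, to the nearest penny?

£1,317.25

Monthly rate r = 9.7%/12 = 0.808333% = 0.00808333.
Level-payment amortization: P = B₀·r / (1 − (1+r)^(−n)) = 11390.00·0.00808333 / (1 − 1.00808^(−9)).
Denominator 1 − (1+r)^(−9) = 0.0698947654.
P = 92.0692 / 0.0698947654 ≈ 1317.25.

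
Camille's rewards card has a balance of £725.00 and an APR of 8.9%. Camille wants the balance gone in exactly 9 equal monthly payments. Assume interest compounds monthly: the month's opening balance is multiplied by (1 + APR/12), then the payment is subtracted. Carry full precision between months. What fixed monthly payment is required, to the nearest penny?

Monthly rate r = 8.9%/12 = 0.741667% = 0.00741667.
Level-payment amortization: P = B₀·r / (1 − (1+r)^(−n)) = 725.00·0.00741667 / (1 − 1.00742^(−9)).
Denominator 1 − (1+r)^(−9) = 0.0643405329.
P = 5.37708 / 0.0643405329 ≈ 83.57.

£83.57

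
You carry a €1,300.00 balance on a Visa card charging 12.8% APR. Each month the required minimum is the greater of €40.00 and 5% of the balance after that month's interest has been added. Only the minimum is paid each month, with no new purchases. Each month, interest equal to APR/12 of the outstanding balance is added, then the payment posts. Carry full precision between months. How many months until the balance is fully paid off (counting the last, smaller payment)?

Monthly rate r = 12.8%/12 = 1.06667% = 0.0106667.
While 5% of the post-interest balance exceeds €40.00, each month B ← (B·(1+r))·(1 − 0.05), i.e. B shrinks by the factor (1+r)·0.95 = 0.96013.
This holds for months 1–13. Entering month 14 the balance is €766.04; 5% of the post-interest balance is now below €40.00, so the flat €40.00 minimum applies from here.
From month 14 a fixed €40.00 at rate r clears €766.04 in 22 more payments. Total: 13 + 22 = 35 months.

35 months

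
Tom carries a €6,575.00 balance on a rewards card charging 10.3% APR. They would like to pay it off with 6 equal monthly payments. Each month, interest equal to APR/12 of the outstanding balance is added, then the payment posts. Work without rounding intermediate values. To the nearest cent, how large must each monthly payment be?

Monthly rate r = 10.3%/12 = 0.858333% = 0.00858333.
Level-payment amortization: P = B₀·r / (1 − (1+r)^(−n)) = 6575.00·0.00858333 / (1 − 1.00858^(−6)).
Denominator 1 − (1+r)^(−6) = 0.0499875943.
P = 56.4354 / 0.0499875943 ≈ 1128.99.

€1,128.99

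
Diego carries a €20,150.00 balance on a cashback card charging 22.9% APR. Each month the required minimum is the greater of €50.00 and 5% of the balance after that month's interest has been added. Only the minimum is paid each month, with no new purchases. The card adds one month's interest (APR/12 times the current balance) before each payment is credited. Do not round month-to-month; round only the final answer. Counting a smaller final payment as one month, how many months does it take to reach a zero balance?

Monthly rate r = 22.9%/12 = 1.90833% = 0.0190833.
While 5% of the post-interest balance exceeds €50.00, each month B ← (B·(1+r))·(1 − 0.05), i.e. B shrinks by the factor (1+r)·0.95 = 0.96813.
This holds for months 1–94. Entering month 95 the balance is €959.41; 5% of the post-interest balance is now below €50.00, so the flat €50.00 minimum applies from here.
From month 95 a fixed €50.00 at rate r clears €959.41 in 25 more payments. Total: 94 + 25 = 119 months.

119 months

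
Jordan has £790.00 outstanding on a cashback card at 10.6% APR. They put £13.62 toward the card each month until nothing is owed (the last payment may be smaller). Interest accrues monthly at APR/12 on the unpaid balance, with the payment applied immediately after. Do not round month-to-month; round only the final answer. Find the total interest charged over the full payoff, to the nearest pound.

£322

Monthly rate r = 10.6%/12 = 0.883333% = 0.00883333.
Payoff takes n = ⌈−ln(1 − rB₀/P)/ln(1+r)⌉ = ⌈81.662⌉ = 82 payments; the last is £9.02.
Total paid = 81·£13.62 + £9.02 = £1,112.24.
Total interest = total paid − principal = £1,112.24 − £790.00 = £322.24.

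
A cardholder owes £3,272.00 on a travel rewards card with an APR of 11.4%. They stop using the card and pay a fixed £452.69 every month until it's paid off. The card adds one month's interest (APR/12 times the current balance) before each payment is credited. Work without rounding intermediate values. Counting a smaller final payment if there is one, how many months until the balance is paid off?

Monthly rate r = 11.4%/12 = 0.95% = 0.0095.
Recurrence: B ← B·(1+r) − £452.69.
Month 1: interest £31.08; balance after payment £2,850.39.
Month 2: interest £27.08; balance after payment £2,424.78.
Closed form: n = −ln(1 − rB₀/P)/ln(1+r) = −ln(0.93133)/ln(1.0095) ≈ 7.524, so the balance reaches zero during payment 8.

8 payments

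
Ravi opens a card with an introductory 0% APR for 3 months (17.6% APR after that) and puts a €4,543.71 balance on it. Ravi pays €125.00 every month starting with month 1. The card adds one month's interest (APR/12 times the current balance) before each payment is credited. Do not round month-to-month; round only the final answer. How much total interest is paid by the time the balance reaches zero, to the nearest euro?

Promo months 1–3 at r₀ = 0%/12 = 0; months 4+ at r₁ = 17.6%/12 = 0.0146667.
After month 3 (no interest yet): B = €4,543.71 − 3·€125.00 = €4,168.71.
Then at r₁ with €125.00/mo: n₂ = −ln(1 − r₁·B/P)/ln(1+r₁) ≈ 46.13 → 47 more payments.
Total paid = 49·€125.00 + €16.16 = €6,141.16; interest = €6,141.16 − €4,543.71 = €1,597.45.

€1,597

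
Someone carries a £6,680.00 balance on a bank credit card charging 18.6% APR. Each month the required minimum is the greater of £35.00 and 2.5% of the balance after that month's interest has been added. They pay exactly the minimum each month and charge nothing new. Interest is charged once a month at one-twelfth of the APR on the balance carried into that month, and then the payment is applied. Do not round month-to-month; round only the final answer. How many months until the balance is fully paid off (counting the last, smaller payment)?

221 months

Monthly rate r = 18.6%/12 = 1.55% = 0.0155.
While 2.5% of the post-interest balance exceeds £35.00, each month B ← (B·(1+r))·(1 − 0.025), i.e. B shrinks by the factor (1+r)·0.975 = 0.99011.
This holds for months 1–159. Entering month 160 the balance is £1,376.00; 2.5% of the post-interest balance is now below £35.00, so the flat £35.00 minimum applies from here.
From month 160 a fixed £35.00 at rate r clears £1,376.00 in 62 more payments. Total: 159 + 62 = 221 months.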